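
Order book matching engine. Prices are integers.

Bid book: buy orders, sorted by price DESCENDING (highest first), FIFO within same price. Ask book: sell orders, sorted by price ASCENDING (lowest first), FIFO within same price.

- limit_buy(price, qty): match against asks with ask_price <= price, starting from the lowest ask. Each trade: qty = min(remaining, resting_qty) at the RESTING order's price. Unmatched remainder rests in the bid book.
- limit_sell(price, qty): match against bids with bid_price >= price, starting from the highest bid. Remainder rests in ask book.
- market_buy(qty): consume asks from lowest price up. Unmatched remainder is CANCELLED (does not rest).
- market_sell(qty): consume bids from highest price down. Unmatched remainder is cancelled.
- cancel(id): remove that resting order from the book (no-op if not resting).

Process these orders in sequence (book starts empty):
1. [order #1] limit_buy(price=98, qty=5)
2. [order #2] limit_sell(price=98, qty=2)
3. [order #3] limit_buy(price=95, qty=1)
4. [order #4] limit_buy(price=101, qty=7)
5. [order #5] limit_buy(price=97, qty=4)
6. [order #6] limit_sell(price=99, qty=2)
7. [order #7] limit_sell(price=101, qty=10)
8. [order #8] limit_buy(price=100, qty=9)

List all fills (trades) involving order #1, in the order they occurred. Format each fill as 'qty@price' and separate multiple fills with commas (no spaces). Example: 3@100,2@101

After op 1 [order #1] limit_buy(price=98, qty=5): fills=none; bids=[#1:5@98] asks=[-]
After op 2 [order #2] limit_sell(price=98, qty=2): fills=#1x#2:2@98; bids=[#1:3@98] asks=[-]
After op 3 [order #3] limit_buy(price=95, qty=1): fills=none; bids=[#1:3@98 #3:1@95] asks=[-]
After op 4 [order #4] limit_buy(price=101, qty=7): fills=none; bids=[#4:7@101 #1:3@98 #3:1@95] asks=[-]
After op 5 [order #5] limit_buy(price=97, qty=4): fills=none; bids=[#4:7@101 #1:3@98 #5:4@97 #3:1@95] asks=[-]
After op 6 [order #6] limit_sell(price=99, qty=2): fills=#4x#6:2@101; bids=[#4:5@101 #1:3@98 #5:4@97 #3:1@95] asks=[-]
After op 7 [order #7] limit_sell(price=101, qty=10): fills=#4x#7:5@101; bids=[#1:3@98 #5:4@97 #3:1@95] asks=[#7:5@101]
After op 8 [order #8] limit_buy(price=100, qty=9): fills=none; bids=[#8:9@100 #1:3@98 #5:4@97 #3:1@95] asks=[#7:5@101]

Answer: 2@98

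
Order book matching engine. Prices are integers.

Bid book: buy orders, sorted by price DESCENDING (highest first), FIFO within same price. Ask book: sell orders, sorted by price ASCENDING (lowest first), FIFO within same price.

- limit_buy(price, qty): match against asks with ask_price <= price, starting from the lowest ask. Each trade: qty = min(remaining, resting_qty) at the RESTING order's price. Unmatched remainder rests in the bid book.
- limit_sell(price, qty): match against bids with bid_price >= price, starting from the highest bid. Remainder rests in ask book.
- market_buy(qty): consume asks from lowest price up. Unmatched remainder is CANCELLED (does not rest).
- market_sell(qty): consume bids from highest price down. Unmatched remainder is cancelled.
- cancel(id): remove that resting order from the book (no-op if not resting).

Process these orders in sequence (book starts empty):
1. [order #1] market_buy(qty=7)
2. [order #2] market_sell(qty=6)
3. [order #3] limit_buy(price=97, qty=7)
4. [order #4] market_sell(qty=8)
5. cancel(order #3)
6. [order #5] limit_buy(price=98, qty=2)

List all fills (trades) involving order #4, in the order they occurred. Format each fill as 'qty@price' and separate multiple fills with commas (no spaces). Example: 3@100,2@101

Answer: 7@97

Derivation:
After op 1 [order #1] market_buy(qty=7): fills=none; bids=[-] asks=[-]
After op 2 [order #2] market_sell(qty=6): fills=none; bids=[-] asks=[-]
After op 3 [order #3] limit_buy(price=97, qty=7): fills=none; bids=[#3:7@97] asks=[-]
After op 4 [order #4] market_sell(qty=8): fills=#3x#4:7@97; bids=[-] asks=[-]
After op 5 cancel(order #3): fills=none; bids=[-] asks=[-]
After op 6 [order #5] limit_buy(price=98, qty=2): fills=none; bids=[#5:2@98] asks=[-]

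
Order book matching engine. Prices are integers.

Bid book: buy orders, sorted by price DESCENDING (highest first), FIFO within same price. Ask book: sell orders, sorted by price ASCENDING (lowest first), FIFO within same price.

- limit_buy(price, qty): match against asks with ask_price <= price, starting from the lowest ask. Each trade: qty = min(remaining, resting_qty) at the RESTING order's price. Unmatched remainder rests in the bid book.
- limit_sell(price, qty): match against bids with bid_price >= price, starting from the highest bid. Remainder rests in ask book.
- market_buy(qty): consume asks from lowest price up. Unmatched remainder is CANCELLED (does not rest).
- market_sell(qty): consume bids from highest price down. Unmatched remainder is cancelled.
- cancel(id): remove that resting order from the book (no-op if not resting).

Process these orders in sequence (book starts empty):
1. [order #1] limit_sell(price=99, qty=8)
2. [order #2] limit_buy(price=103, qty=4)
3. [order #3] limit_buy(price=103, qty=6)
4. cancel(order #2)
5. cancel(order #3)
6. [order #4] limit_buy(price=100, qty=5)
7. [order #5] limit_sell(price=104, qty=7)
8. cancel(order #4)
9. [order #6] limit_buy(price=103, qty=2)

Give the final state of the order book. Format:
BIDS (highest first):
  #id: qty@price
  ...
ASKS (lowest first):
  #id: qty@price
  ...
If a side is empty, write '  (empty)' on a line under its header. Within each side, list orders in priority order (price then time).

Answer: BIDS (highest first):
  #6: 2@103
ASKS (lowest first):
  #5: 7@104

Derivation:
After op 1 [order #1] limit_sell(price=99, qty=8): fills=none; bids=[-] asks=[#1:8@99]
After op 2 [order #2] limit_buy(price=103, qty=4): fills=#2x#1:4@99; bids=[-] asks=[#1:4@99]
After op 3 [order #3] limit_buy(price=103, qty=6): fills=#3x#1:4@99; bids=[#3:2@103] asks=[-]
After op 4 cancel(order #2): fills=none; bids=[#3:2@103] asks=[-]
After op 5 cancel(order #3): fills=none; bids=[-] asks=[-]
After op 6 [order #4] limit_buy(price=100, qty=5): fills=none; bids=[#4:5@100] asks=[-]
After op 7 [order #5] limit_sell(price=104, qty=7): fills=none; bids=[#4:5@100] asks=[#5:7@104]
After op 8 cancel(order #4): fills=none; bids=[-] asks=[#5:7@104]
After op 9 [order #6] limit_buy(price=103, qty=2): fills=none; bids=[#6:2@103] asks=[#5:7@104]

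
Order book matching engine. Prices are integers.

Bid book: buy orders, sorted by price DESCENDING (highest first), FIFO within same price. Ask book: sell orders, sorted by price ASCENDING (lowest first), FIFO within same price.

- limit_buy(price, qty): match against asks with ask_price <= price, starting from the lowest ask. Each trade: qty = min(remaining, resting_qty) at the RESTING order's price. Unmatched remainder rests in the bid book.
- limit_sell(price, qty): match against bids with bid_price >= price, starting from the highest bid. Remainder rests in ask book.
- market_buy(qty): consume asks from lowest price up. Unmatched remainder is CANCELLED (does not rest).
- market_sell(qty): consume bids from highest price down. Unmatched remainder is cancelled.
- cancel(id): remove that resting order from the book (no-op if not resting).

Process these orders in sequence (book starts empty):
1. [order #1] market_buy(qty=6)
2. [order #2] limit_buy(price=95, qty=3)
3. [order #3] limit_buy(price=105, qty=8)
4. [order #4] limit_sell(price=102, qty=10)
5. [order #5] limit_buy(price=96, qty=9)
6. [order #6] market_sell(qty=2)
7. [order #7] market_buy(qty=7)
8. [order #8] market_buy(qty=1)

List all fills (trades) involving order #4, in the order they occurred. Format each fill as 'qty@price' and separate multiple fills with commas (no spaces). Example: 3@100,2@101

After op 1 [order #1] market_buy(qty=6): fills=none; bids=[-] asks=[-]
After op 2 [order #2] limit_buy(price=95, qty=3): fills=none; bids=[#2:3@95] asks=[-]
After op 3 [order #3] limit_buy(price=105, qty=8): fills=none; bids=[#3:8@105 #2:3@95] asks=[-]
After op 4 [order #4] limit_sell(price=102, qty=10): fills=#3x#4:8@105; bids=[#2:3@95] asks=[#4:2@102]
After op 5 [order #5] limit_buy(price=96, qty=9): fills=none; bids=[#5:9@96 #2:3@95] asks=[#4:2@102]
After op 6 [order #6] market_sell(qty=2): fills=#5x#6:2@96; bids=[#5:7@96 #2:3@95] asks=[#4:2@102]
After op 7 [order #7] market_buy(qty=7): fills=#7x#4:2@102; bids=[#5:7@96 #2:3@95] asks=[-]
After op 8 [order #8] market_buy(qty=1): fills=none; bids=[#5:7@96 #2:3@95] asks=[-]

Answer: 8@105,2@102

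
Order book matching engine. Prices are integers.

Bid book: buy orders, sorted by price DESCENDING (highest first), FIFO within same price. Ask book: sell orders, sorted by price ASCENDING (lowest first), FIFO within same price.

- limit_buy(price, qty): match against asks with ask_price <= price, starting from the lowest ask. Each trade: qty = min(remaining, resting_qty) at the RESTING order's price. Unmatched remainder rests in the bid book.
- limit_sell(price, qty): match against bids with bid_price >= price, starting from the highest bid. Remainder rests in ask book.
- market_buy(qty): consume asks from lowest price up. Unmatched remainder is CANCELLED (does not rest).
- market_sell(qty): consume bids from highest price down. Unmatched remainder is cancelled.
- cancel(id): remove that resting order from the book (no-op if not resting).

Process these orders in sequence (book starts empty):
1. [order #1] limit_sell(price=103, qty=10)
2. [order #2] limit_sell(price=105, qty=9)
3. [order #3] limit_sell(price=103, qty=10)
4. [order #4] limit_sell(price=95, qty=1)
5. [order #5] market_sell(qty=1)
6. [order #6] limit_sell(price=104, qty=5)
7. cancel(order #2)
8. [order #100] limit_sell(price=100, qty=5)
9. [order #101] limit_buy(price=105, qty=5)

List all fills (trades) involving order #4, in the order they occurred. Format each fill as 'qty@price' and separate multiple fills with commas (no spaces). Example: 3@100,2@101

After op 1 [order #1] limit_sell(price=103, qty=10): fills=none; bids=[-] asks=[#1:10@103]
After op 2 [order #2] limit_sell(price=105, qty=9): fills=none; bids=[-] asks=[#1:10@103 #2:9@105]
After op 3 [order #3] limit_sell(price=103, qty=10): fills=none; bids=[-] asks=[#1:10@103 #3:10@103 #2:9@105]
After op 4 [order #4] limit_sell(price=95, qty=1): fills=none; bids=[-] asks=[#4:1@95 #1:10@103 #3:10@103 #2:9@105]
After op 5 [order #5] market_sell(qty=1): fills=none; bids=[-] asks=[#4:1@95 #1:10@103 #3:10@103 #2:9@105]
After op 6 [order #6] limit_sell(price=104, qty=5): fills=none; bids=[-] asks=[#4:1@95 #1:10@103 #3:10@103 #6:5@104 #2:9@105]
After op 7 cancel(order #2): fills=none; bids=[-] asks=[#4:1@95 #1:10@103 #3:10@103 #6:5@104]
After op 8 [order #100] limit_sell(price=100, qty=5): fills=none; bids=[-] asks=[#4:1@95 #100:5@100 #1:10@103 #3:10@103 #6:5@104]
After op 9 [order #101] limit_buy(price=105, qty=5): fills=#101x#4:1@95 #101x#100:4@100; bids=[-] asks=[#100:1@100 #1:10@103 #3:10@103 #6:5@104]

Answer: 1@95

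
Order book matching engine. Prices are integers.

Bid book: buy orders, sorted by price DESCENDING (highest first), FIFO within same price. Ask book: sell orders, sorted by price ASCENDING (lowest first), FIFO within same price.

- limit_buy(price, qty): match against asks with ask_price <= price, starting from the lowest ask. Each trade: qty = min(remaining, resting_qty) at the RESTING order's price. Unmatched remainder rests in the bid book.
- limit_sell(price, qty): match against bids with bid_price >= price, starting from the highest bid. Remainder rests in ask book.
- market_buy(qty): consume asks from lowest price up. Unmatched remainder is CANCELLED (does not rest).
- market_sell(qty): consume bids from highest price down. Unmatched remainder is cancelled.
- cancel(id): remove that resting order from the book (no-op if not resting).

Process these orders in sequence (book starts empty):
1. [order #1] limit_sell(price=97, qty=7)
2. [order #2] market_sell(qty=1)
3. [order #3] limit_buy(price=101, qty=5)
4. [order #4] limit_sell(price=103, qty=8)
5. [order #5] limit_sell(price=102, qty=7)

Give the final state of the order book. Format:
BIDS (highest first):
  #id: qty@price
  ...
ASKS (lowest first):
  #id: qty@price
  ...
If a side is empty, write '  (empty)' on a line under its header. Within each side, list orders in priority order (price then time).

After op 1 [order #1] limit_sell(price=97, qty=7): fills=none; bids=[-] asks=[#1:7@97]
After op 2 [order #2] market_sell(qty=1): fills=none; bids=[-] asks=[#1:7@97]
After op 3 [order #3] limit_buy(price=101, qty=5): fills=#3x#1:5@97; bids=[-] asks=[#1:2@97]
After op 4 [order #4] limit_sell(price=103, qty=8): fills=none; bids=[-] asks=[#1:2@97 #4:8@103]
After op 5 [order #5] limit_sell(price=102, qty=7): fills=none; bids=[-] asks=[#1:2@97 #5:7@102 #4:8@103]

Answer: BIDS (highest first):
  (empty)
ASKS (lowest first):
  #1: 2@97
  #5: 7@102
  #4: 8@103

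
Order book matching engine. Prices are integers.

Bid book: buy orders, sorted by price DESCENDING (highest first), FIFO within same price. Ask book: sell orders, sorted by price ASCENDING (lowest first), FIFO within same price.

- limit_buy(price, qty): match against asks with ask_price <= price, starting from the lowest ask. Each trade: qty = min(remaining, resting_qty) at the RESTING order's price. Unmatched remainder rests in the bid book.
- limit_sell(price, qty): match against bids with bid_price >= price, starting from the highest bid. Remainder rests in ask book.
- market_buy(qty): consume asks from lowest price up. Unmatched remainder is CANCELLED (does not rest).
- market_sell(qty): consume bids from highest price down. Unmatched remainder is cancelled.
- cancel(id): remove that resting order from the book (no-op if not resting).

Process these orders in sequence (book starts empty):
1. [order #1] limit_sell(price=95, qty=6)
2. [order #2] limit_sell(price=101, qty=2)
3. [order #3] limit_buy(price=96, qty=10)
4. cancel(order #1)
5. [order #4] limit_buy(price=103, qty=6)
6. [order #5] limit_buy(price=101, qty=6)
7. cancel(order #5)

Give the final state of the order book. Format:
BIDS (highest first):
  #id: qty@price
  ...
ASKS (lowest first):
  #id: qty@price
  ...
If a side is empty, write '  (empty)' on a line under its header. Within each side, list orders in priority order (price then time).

After op 1 [order #1] limit_sell(price=95, qty=6): fills=none; bids=[-] asks=[#1:6@95]
After op 2 [order #2] limit_sell(price=101, qty=2): fills=none; bids=[-] asks=[#1:6@95 #2:2@101]
After op 3 [order #3] limit_buy(price=96, qty=10): fills=#3x#1:6@95; bids=[#3:4@96] asks=[#2:2@101]
After op 4 cancel(order #1): fills=none; bids=[#3:4@96] asks=[#2:2@101]
After op 5 [order #4] limit_buy(price=103, qty=6): fills=#4x#2:2@101; bids=[#4:4@103 #3:4@96] asks=[-]
After op 6 [order #5] limit_buy(price=101, qty=6): fills=none; bids=[#4:4@103 #5:6@101 #3:4@96] asks=[-]
After op 7 cancel(order #5): fills=none; bids=[#4:4@103 #3:4@96] asks=[-]

Answer: BIDS (highest first):
  #4: 4@103
  #3: 4@96
ASKS (lowest first):
  (empty)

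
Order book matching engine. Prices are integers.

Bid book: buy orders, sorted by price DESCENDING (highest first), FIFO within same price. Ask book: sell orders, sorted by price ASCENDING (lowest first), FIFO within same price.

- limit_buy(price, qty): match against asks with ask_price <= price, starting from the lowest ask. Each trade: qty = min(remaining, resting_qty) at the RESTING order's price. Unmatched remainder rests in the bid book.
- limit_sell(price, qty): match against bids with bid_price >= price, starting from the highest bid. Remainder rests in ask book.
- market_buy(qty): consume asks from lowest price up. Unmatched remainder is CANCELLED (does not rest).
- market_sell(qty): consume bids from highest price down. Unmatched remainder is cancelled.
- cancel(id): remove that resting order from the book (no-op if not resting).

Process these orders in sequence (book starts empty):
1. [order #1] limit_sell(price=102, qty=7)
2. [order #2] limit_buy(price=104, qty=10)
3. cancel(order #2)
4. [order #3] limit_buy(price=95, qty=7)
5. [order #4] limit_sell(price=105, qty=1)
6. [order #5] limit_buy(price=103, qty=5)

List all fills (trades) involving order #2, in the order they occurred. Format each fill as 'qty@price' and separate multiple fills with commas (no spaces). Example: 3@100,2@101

Answer: 7@102

Derivation:
After op 1 [order #1] limit_sell(price=102, qty=7): fills=none; bids=[-] asks=[#1:7@102]
After op 2 [order #2] limit_buy(price=104, qty=10): fills=#2x#1:7@102; bids=[#2:3@104] asks=[-]
After op 3 cancel(order #2): fills=none; bids=[-] asks=[-]
After op 4 [order #3] limit_buy(price=95, qty=7): fills=none; bids=[#3:7@95] asks=[-]
After op 5 [order #4] limit_sell(price=105, qty=1): fills=none; bids=[#3:7@95] asks=[#4:1@105]
After op 6 [order #5] limit_buy(price=103, qty=5): fills=none; bids=[#5:5@103 #3:7@95] asks=[#4:1@105]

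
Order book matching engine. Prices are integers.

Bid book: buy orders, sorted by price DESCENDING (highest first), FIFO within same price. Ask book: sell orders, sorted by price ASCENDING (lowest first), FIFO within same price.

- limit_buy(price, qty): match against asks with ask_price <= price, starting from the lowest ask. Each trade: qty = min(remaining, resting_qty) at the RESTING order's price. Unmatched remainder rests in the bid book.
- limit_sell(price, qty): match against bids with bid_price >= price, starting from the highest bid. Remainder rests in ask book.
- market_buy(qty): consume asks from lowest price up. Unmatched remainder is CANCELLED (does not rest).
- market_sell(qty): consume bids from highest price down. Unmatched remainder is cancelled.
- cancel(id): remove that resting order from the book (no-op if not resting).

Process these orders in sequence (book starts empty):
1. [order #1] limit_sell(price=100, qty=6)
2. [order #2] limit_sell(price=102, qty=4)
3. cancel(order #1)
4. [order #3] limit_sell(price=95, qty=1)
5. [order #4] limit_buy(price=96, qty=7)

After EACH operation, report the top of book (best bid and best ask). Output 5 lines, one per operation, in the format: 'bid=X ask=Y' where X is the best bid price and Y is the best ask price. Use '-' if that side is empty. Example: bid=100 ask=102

Answer: bid=- ask=100
bid=- ask=100
bid=- ask=102
bid=- ask=95
bid=96 ask=102

Derivation:
After op 1 [order #1] limit_sell(price=100, qty=6): fills=none; bids=[-] asks=[#1:6@100]
After op 2 [order #2] limit_sell(price=102, qty=4): fills=none; bids=[-] asks=[#1:6@100 #2:4@102]
After op 3 cancel(order #1): fills=none; bids=[-] asks=[#2:4@102]
After op 4 [order #3] limit_sell(price=95, qty=1): fills=none; bids=[-] asks=[#3:1@95 #2:4@102]
After op 5 [order #4] limit_buy(price=96, qty=7): fills=#4x#3:1@95; bids=[#4:6@96] asks=[#2:4@102]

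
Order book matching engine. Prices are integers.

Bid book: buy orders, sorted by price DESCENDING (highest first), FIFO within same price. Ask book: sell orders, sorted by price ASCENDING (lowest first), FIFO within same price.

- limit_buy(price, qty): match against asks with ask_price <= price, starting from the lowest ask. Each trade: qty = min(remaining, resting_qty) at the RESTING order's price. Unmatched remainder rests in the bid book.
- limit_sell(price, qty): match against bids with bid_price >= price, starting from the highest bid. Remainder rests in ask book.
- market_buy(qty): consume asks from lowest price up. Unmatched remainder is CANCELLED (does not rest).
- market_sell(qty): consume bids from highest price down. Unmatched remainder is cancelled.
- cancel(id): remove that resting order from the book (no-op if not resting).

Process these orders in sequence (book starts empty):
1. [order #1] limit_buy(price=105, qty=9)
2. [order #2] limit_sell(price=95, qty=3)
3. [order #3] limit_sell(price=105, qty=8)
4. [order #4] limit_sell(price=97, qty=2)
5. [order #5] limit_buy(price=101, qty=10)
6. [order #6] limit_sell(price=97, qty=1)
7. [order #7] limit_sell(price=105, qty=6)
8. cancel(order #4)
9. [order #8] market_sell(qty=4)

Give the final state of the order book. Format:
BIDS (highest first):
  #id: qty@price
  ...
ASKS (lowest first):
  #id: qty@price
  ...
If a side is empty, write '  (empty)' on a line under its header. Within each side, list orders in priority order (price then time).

Answer: BIDS (highest first):
  #5: 3@101
ASKS (lowest first):
  #3: 2@105
  #7: 6@105

Derivation:
After op 1 [order #1] limit_buy(price=105, qty=9): fills=none; bids=[#1:9@105] asks=[-]
After op 2 [order #2] limit_sell(price=95, qty=3): fills=#1x#2:3@105; bids=[#1:6@105] asks=[-]
After op 3 [order #3] limit_sell(price=105, qty=8): fills=#1x#3:6@105; bids=[-] asks=[#3:2@105]
After op 4 [order #4] limit_sell(price=97, qty=2): fills=none; bids=[-] asks=[#4:2@97 #3:2@105]
After op 5 [order #5] limit_buy(price=101, qty=10): fills=#5x#4:2@97; bids=[#5:8@101] asks=[#3:2@105]
After op 6 [order #6] limit_sell(price=97, qty=1): fills=#5x#6:1@101; bids=[#5:7@101] asks=[#3:2@105]
After op 7 [order #7] limit_sell(price=105, qty=6): fills=none; bids=[#5:7@101] asks=[#3:2@105 #7:6@105]
After op 8 cancel(order #4): fills=none; bids=[#5:7@101] asks=[#3:2@105 #7:6@105]
After op 9 [order #8] market_sell(qty=4): fills=#5x#8:4@101; bids=[#5:3@101] asks=[#3:2@105 #7:6@105]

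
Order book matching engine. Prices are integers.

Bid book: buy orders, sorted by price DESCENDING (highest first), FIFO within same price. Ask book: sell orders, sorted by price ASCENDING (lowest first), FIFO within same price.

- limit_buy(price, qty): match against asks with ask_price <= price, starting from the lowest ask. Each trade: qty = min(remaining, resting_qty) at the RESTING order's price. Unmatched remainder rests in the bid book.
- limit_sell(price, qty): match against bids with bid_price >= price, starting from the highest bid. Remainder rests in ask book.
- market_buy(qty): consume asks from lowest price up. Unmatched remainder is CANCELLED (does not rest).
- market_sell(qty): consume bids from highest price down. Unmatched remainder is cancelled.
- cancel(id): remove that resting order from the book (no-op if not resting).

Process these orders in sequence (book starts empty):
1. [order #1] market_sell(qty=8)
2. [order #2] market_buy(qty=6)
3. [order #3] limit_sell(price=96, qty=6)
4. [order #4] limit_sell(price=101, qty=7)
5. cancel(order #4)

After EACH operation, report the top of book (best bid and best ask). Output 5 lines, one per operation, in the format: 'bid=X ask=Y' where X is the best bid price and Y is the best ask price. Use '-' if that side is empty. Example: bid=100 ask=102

After op 1 [order #1] market_sell(qty=8): fills=none; bids=[-] asks=[-]
After op 2 [order #2] market_buy(qty=6): fills=none; bids=[-] asks=[-]
After op 3 [order #3] limit_sell(price=96, qty=6): fills=none; bids=[-] asks=[#3:6@96]
After op 4 [order #4] limit_sell(price=101, qty=7): fills=none; bids=[-] asks=[#3:6@96 #4:7@101]
After op 5 cancel(order #4): fills=none; bids=[-] asks=[#3:6@96]

Answer: bid=- ask=-
bid=- ask=-
bid=- ask=96
bid=- ask=96
bid=- ask=96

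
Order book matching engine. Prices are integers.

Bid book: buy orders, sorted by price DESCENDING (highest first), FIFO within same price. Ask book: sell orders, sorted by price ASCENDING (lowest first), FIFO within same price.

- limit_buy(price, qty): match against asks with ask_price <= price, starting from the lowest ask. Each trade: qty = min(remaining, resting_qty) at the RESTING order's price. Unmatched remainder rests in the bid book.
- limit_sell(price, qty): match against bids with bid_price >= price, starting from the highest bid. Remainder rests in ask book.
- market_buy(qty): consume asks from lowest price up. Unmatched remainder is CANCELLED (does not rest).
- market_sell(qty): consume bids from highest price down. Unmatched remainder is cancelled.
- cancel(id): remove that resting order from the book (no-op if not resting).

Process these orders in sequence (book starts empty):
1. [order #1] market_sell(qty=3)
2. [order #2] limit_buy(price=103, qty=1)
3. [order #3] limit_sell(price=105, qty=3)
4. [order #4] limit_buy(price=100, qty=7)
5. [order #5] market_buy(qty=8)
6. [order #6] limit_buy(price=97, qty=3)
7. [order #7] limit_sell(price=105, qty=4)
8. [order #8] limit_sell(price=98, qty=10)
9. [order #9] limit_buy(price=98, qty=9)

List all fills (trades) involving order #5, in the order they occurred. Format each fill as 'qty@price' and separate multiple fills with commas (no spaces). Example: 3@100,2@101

Answer: 3@105

Derivation:
After op 1 [order #1] market_sell(qty=3): fills=none; bids=[-] asks=[-]
After op 2 [order #2] limit_buy(price=103, qty=1): fills=none; bids=[#2:1@103] asks=[-]
After op 3 [order #3] limit_sell(price=105, qty=3): fills=none; bids=[#2:1@103] asks=[#3:3@105]
After op 4 [order #4] limit_buy(price=100, qty=7): fills=none; bids=[#2:1@103 #4:7@100] asks=[#3:3@105]
After op 5 [order #5] market_buy(qty=8): fills=#5x#3:3@105; bids=[#2:1@103 #4:7@100] asks=[-]
After op 6 [order #6] limit_buy(price=97, qty=3): fills=none; bids=[#2:1@103 #4:7@100 #6:3@97] asks=[-]
After op 7 [order #7] limit_sell(price=105, qty=4): fills=none; bids=[#2:1@103 #4:7@100 #6:3@97] asks=[#7:4@105]
After op 8 [order #8] limit_sell(price=98, qty=10): fills=#2x#8:1@103 #4x#8:7@100; bids=[#6:3@97] asks=[#8:2@98 #7:4@105]
After op 9 [order #9] limit_buy(price=98, qty=9): fills=#9x#8:2@98; bids=[#9:7@98 #6:3@97] asks=[#7:4@105]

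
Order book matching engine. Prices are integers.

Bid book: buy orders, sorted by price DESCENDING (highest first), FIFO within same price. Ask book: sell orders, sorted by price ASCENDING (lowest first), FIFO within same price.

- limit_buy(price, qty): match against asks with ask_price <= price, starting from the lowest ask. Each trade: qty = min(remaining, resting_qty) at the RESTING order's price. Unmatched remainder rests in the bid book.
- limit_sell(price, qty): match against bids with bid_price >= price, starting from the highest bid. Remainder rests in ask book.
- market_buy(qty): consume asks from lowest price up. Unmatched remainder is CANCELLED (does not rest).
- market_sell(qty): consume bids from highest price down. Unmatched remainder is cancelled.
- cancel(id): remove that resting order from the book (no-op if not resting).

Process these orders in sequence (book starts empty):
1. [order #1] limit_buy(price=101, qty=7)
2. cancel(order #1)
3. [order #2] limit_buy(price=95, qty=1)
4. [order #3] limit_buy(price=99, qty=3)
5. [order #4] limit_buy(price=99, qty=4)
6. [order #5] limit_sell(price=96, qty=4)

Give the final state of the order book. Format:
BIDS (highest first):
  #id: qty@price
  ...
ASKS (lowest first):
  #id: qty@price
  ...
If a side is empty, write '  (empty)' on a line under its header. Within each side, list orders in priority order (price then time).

Answer: BIDS (highest first):
  #4: 3@99
  #2: 1@95
ASKS (lowest first):
  (empty)

Derivation:
After op 1 [order #1] limit_buy(price=101, qty=7): fills=none; bids=[#1:7@101] asks=[-]
After op 2 cancel(order #1): fills=none; bids=[-] asks=[-]
After op 3 [order #2] limit_buy(price=95, qty=1): fills=none; bids=[#2:1@95] asks=[-]
After op 4 [order #3] limit_buy(price=99, qty=3): fills=none; bids=[#3:3@99 #2:1@95] asks=[-]
After op 5 [order #4] limit_buy(price=99, qty=4): fills=none; bids=[#3:3@99 #4:4@99 #2:1@95] asks=[-]
After op 6 [order #5] limit_sell(price=96, qty=4): fills=#3x#5:3@99 #4x#5:1@99; bids=[#4:3@99 #2:1@95] asks=[-]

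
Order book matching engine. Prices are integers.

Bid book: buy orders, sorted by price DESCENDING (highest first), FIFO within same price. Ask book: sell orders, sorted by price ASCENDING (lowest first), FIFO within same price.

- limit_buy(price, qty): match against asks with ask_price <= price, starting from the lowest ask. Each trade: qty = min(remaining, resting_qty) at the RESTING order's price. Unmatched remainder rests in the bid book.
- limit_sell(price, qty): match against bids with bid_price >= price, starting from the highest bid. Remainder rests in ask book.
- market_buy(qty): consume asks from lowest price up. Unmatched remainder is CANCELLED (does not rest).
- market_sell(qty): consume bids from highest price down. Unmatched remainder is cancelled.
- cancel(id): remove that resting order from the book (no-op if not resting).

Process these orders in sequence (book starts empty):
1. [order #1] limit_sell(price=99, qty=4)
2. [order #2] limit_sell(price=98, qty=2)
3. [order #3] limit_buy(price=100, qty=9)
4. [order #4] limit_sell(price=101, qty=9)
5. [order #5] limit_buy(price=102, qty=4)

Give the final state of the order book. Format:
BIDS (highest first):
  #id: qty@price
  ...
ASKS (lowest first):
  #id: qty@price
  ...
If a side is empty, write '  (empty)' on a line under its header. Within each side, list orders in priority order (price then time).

Answer: BIDS (highest first):
  #3: 3@100
ASKS (lowest first):
  #4: 5@101

Derivation:
After op 1 [order #1] limit_sell(price=99, qty=4): fills=none; bids=[-] asks=[#1:4@99]
After op 2 [order #2] limit_sell(price=98, qty=2): fills=none; bids=[-] asks=[#2:2@98 #1:4@99]
After op 3 [order #3] limit_buy(price=100, qty=9): fills=#3x#2:2@98 #3x#1:4@99; bids=[#3:3@100] asks=[-]
After op 4 [order #4] limit_sell(price=101, qty=9): fills=none; bids=[#3:3@100] asks=[#4:9@101]
After op 5 [order #5] limit_buy(price=102, qty=4): fills=#5x#4:4@101; bids=[#3:3@100] asks=[#4:5@101]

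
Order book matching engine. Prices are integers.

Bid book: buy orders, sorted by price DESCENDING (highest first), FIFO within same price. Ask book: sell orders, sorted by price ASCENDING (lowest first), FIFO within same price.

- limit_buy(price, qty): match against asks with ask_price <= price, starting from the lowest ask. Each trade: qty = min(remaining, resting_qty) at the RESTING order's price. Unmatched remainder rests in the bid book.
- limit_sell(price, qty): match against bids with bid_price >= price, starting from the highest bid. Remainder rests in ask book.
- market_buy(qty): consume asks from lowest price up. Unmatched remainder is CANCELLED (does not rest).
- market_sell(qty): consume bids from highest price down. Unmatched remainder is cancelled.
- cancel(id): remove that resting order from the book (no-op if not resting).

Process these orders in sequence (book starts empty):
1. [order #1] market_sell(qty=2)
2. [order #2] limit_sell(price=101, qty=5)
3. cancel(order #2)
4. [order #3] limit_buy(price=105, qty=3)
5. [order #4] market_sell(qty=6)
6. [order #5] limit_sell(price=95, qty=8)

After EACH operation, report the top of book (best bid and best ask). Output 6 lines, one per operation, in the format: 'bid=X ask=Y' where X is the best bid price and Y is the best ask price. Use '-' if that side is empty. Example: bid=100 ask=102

Answer: bid=- ask=-
bid=- ask=101
bid=- ask=-
bid=105 ask=-
bid=- ask=-
bid=- ask=95

Derivation:
After op 1 [order #1] market_sell(qty=2): fills=none; bids=[-] asks=[-]
After op 2 [order #2] limit_sell(price=101, qty=5): fills=none; bids=[-] asks=[#2:5@101]
After op 3 cancel(order #2): fills=none; bids=[-] asks=[-]
After op 4 [order #3] limit_buy(price=105, qty=3): fills=none; bids=[#3:3@105] asks=[-]
After op 5 [order #4] market_sell(qty=6): fills=#3x#4:3@105; bids=[-] asks=[-]
After op 6 [order #5] limit_sell(price=95, qty=8): fills=none; bids=[-] asks=[#5:8@95]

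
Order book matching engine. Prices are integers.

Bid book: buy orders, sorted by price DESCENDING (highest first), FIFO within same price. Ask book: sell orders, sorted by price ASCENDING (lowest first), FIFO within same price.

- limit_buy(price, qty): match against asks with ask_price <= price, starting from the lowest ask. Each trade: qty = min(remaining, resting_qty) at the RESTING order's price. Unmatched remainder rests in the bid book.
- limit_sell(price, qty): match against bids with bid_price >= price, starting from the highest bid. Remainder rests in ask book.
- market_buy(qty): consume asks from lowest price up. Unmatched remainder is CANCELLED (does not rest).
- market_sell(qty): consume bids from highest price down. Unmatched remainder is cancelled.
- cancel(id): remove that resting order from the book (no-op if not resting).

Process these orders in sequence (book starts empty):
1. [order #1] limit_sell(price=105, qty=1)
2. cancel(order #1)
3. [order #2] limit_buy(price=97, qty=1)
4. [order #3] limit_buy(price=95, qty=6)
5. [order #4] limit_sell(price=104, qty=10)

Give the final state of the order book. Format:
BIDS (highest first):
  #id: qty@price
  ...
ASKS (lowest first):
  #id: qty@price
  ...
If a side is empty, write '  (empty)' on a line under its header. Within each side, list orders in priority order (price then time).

After op 1 [order #1] limit_sell(price=105, qty=1): fills=none; bids=[-] asks=[#1:1@105]
After op 2 cancel(order #1): fills=none; bids=[-] asks=[-]
After op 3 [order #2] limit_buy(price=97, qty=1): fills=none; bids=[#2:1@97] asks=[-]
After op 4 [order #3] limit_buy(price=95, qty=6): fills=none; bids=[#2:1@97 #3:6@95] asks=[-]
After op 5 [order #4] limit_sell(price=104, qty=10): fills=none; bids=[#2:1@97 #3:6@95] asks=[#4:10@104]

Answer: BIDS (highest first):
  #2: 1@97
  #3: 6@95
ASKS (lowest first):
  #4: 10@104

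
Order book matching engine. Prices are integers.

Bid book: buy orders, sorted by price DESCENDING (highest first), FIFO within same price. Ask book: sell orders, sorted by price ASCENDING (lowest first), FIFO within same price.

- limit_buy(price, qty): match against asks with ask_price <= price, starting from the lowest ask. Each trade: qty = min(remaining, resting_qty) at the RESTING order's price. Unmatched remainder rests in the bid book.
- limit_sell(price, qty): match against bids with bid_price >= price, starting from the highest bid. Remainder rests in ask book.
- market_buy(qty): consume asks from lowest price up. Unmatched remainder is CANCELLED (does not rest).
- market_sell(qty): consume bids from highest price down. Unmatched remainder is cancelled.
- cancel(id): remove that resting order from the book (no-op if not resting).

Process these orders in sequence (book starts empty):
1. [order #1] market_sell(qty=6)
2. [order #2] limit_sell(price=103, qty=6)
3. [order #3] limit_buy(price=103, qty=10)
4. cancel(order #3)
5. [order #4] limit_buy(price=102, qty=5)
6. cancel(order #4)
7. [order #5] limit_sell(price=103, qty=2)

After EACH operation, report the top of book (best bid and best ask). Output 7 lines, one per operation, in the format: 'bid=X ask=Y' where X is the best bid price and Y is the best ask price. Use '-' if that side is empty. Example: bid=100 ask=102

After op 1 [order #1] market_sell(qty=6): fills=none; bids=[-] asks=[-]
After op 2 [order #2] limit_sell(price=103, qty=6): fills=none; bids=[-] asks=[#2:6@103]
After op 3 [order #3] limit_buy(price=103, qty=10): fills=#3x#2:6@103; bids=[#3:4@103] asks=[-]
After op 4 cancel(order #3): fills=none; bids=[-] asks=[-]
After op 5 [order #4] limit_buy(price=102, qty=5): fills=none; bids=[#4:5@102] asks=[-]
After op 6 cancel(order #4): fills=none; bids=[-] asks=[-]
After op 7 [order #5] limit_sell(price=103, qty=2): fills=none; bids=[-] asks=[#5:2@103]

Answer: bid=- ask=-
bid=- ask=103
bid=103 ask=-
bid=- ask=-
bid=102 ask=-
bid=- ask=-
bid=- ask=103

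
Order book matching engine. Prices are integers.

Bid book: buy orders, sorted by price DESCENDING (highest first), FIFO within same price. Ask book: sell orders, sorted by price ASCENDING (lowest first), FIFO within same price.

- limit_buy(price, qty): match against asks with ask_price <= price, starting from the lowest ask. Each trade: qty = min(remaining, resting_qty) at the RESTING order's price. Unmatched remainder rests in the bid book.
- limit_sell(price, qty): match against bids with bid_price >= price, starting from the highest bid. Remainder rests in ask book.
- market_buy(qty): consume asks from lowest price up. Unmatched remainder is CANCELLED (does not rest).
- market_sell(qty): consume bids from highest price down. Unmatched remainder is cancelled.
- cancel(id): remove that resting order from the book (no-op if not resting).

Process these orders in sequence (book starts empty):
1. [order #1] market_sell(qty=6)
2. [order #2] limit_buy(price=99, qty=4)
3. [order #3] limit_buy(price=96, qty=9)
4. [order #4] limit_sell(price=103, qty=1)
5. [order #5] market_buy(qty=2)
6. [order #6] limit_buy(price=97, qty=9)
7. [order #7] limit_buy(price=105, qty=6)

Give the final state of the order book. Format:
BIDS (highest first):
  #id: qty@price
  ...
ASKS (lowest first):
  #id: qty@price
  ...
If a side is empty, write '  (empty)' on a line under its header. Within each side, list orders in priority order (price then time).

After op 1 [order #1] market_sell(qty=6): fills=none; bids=[-] asks=[-]
After op 2 [order #2] limit_buy(price=99, qty=4): fills=none; bids=[#2:4@99] asks=[-]
After op 3 [order #3] limit_buy(price=96, qty=9): fills=none; bids=[#2:4@99 #3:9@96] asks=[-]
After op 4 [order #4] limit_sell(price=103, qty=1): fills=none; bids=[#2:4@99 #3:9@96] asks=[#4:1@103]
After op 5 [order #5] market_buy(qty=2): fills=#5x#4:1@103; bids=[#2:4@99 #3:9@96] asks=[-]
After op 6 [order #6] limit_buy(price=97, qty=9): fills=none; bids=[#2:4@99 #6:9@97 #3:9@96] asks=[-]
After op 7 [order #7] limit_buy(price=105, qty=6): fills=none; bids=[#7:6@105 #2:4@99 #6:9@97 #3:9@96] asks=[-]

Answer: BIDS (highest first):
  #7: 6@105
  #2: 4@99
  #6: 9@97
  #3: 9@96
ASKS (lowest first):
  (empty)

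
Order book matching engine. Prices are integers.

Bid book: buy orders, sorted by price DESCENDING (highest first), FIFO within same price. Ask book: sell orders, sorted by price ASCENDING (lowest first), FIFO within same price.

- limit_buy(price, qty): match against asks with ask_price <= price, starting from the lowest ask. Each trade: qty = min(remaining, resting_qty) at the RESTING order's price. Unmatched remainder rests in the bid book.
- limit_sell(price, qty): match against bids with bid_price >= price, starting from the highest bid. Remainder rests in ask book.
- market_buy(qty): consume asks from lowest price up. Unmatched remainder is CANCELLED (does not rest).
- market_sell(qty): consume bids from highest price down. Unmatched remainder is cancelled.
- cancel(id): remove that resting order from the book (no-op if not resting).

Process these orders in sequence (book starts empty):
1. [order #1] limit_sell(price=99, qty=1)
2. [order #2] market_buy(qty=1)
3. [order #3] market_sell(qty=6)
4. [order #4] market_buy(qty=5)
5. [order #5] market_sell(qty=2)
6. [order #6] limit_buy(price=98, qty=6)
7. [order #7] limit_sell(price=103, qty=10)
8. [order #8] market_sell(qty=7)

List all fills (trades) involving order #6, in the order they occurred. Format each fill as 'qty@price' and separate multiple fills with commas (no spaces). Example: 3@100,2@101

Answer: 6@98

Derivation:
After op 1 [order #1] limit_sell(price=99, qty=1): fills=none; bids=[-] asks=[#1:1@99]
After op 2 [order #2] market_buy(qty=1): fills=#2x#1:1@99; bids=[-] asks=[-]
After op 3 [order #3] market_sell(qty=6): fills=none; bids=[-] asks=[-]
After op 4 [order #4] market_buy(qty=5): fills=none; bids=[-] asks=[-]
After op 5 [order #5] market_sell(qty=2): fills=none; bids=[-] asks=[-]
After op 6 [order #6] limit_buy(price=98, qty=6): fills=none; bids=[#6:6@98] asks=[-]
After op 7 [order #7] limit_sell(price=103, qty=10): fills=none; bids=[#6:6@98] asks=[#7:10@103]
After op 8 [order #8] market_sell(qty=7): fills=#6x#8:6@98; bids=[-] asks=[#7:10@103]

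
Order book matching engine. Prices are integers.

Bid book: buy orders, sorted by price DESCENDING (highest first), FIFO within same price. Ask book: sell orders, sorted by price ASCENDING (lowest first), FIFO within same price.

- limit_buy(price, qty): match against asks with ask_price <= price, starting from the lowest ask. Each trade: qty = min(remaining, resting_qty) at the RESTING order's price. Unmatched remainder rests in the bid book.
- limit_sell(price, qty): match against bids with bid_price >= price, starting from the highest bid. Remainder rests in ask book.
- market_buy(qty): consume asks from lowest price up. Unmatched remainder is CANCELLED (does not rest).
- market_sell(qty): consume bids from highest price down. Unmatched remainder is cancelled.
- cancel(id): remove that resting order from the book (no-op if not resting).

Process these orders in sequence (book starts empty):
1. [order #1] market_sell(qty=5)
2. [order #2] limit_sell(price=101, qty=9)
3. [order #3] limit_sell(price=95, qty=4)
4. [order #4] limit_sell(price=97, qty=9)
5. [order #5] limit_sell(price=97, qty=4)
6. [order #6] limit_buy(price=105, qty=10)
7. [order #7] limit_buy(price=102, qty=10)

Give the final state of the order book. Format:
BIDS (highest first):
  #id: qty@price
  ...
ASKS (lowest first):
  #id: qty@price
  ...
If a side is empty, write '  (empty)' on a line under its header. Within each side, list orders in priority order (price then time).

Answer: BIDS (highest first):
  (empty)
ASKS (lowest first):
  #2: 6@101

Derivation:
After op 1 [order #1] market_sell(qty=5): fills=none; bids=[-] asks=[-]
After op 2 [order #2] limit_sell(price=101, qty=9): fills=none; bids=[-] asks=[#2:9@101]
After op 3 [order #3] limit_sell(price=95, qty=4): fills=none; bids=[-] asks=[#3:4@95 #2:9@101]
After op 4 [order #4] limit_sell(price=97, qty=9): fills=none; bids=[-] asks=[#3:4@95 #4:9@97 #2:9@101]
After op 5 [order #5] limit_sell(price=97, qty=4): fills=none; bids=[-] asks=[#3:4@95 #4:9@97 #5:4@97 #2:9@101]
After op 6 [order #6] limit_buy(price=105, qty=10): fills=#6x#3:4@95 #6x#4:6@97; bids=[-] asks=[#4:3@97 #5:4@97 #2:9@101]
After op 7 [order #7] limit_buy(price=102, qty=10): fills=#7x#4:3@97 #7x#5:4@97 #7x#2:3@101; bids=[-] asks=[#2:6@101]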